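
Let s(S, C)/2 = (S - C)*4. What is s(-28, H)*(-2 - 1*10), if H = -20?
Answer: 768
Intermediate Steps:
s(S, C) = -8*C + 8*S (s(S, C) = 2*((S - C)*4) = 2*(-4*C + 4*S) = -8*C + 8*S)
s(-28, H)*(-2 - 1*10) = (-8*(-20) + 8*(-28))*(-2 - 1*10) = (160 - 224)*(-2 - 10) = -64*(-12) = 768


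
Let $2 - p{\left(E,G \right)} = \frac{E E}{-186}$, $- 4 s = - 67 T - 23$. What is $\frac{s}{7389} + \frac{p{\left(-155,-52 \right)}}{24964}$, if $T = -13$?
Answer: $- \frac{8646355}{368917992} \approx -0.023437$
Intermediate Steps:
$s = -212$ ($s = - \frac{\left(-67\right) \left(-13\right) - 23}{4} = - \frac{871 - 23}{4} = \left(- \frac{1}{4}\right) 848 = -212$)
$p{\left(E,G \right)} = 2 + \frac{E^{2}}{186}$ ($p{\left(E,G \right)} = 2 - \frac{E E}{-186} = 2 - E^{2} \left(- \frac{1}{186}\right) = 2 - - \frac{E^{2}}{186} = 2 + \frac{E^{2}}{186}$)
$\frac{s}{7389} + \frac{p{\left(-155,-52 \right)}}{24964} = - \frac{212}{7389} + \frac{2 + \frac{\left(-155\right)^{2}}{186}}{24964} = \left(-212\right) \frac{1}{7389} + \left(2 + \frac{1}{186} \cdot 24025\right) \frac{1}{24964} = - \frac{212}{7389} + \left(2 + \frac{775}{6}\right) \frac{1}{24964} = - \frac{212}{7389} + \frac{787}{6} \cdot \frac{1}{24964} = - \frac{212}{7389} + \frac{787}{149784} = - \frac{8646355}{368917992}$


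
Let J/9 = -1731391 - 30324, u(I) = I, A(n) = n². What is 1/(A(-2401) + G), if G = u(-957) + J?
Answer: -1/10091591 ≈ -9.9092e-8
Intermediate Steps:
J = -15855435 (J = 9*(-1731391 - 30324) = 9*(-1761715) = -15855435)
G = -15856392 (G = -957 - 15855435 = -15856392)
1/(A(-2401) + G) = 1/((-2401)² - 15856392) = 1/(5764801 - 15856392) = 1/(-10091591) = -1/10091591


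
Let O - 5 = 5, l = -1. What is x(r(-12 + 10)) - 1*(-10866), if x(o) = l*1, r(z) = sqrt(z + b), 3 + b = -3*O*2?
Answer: 10865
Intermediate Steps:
O = 10 (O = 5 + 5 = 10)
b = -63 (b = -3 - 3*10*2 = -3 - 30*2 = -3 - 60 = -63)
r(z) = sqrt(-63 + z) (r(z) = sqrt(z - 63) = sqrt(-63 + z))
x(o) = -1 (x(o) = -1*1 = -1)
x(r(-12 + 10)) - 1*(-10866) = -1 - 1*(-10866) = -1 + 10866 = 10865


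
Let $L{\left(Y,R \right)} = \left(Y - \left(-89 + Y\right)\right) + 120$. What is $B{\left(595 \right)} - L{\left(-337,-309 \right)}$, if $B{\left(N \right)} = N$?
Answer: $386$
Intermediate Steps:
$L{\left(Y,R \right)} = 209$ ($L{\left(Y,R \right)} = 89 + 120 = 209$)
$B{\left(595 \right)} - L{\left(-337,-309 \right)} = 595 - 209 = 386$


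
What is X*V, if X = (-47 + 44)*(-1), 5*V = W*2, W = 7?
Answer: 42/5 ≈ 8.4000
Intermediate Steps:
V = 14/5 (V = (7*2)/5 = (⅕)*14 = 14/5 ≈ 2.8000)
X = 3 (X = -3*(-1) = 3)
X*V = 3*(14/5) = 42/5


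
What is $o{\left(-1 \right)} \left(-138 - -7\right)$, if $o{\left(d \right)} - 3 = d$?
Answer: $-262$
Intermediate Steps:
$o{\left(d \right)} = 3 + d$
$o{\left(-1 \right)} \left(-138 - -7\right) = \left(3 - 1\right) \left(-138 - -7\right) = 2 \left(-138 + \left(-19 + 26\right)\right) = 2 \left(-138 + 7\right) = 2 \left(-131\right) = -262$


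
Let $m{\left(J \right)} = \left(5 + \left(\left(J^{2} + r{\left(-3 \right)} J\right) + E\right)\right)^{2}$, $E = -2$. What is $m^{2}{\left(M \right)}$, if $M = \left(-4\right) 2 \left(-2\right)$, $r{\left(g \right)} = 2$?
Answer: $7170871761$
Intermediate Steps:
$M = 16$ ($M = \left(-8\right) \left(-2\right) = 16$)
$m{\left(J \right)} = \left(3 + J^{2} + 2 J\right)^{2}$ ($m{\left(J \right)} = \left(5 - \left(2 - J^{2} - 2 J\right)\right)^{2} = \left(5 + \left(-2 + J^{2} + 2 J\right)\right)^{2} = \left(3 + J^{2} + 2 J\right)^{2}$)
$m^{2}{\left(M \right)} = \left(\left(3 + 16^{2} + 2 \cdot 16\right)^{2}\right)^{2} = \left(\left(3 + 256 + 32\right)^{2}\right)^{2} = \left(291^{2}\right)^{2} = 84681^{2} = 7170871761$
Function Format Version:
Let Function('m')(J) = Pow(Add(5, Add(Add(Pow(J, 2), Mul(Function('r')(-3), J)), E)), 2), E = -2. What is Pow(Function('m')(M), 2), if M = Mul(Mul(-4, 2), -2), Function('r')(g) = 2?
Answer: 7170871761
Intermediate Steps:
M = 16 (M = Mul(-8, -2) = 16)
Function('m')(J) = Pow(Add(3, Pow(J, 2), Mul(2, J)), 2) (Function('m')(J) = Pow(Add(5, Add(Add(Pow(J, 2), Mul(2, J)), -2)), 2) = Pow(Add(5, Add(-2, Pow(J, 2), Mul(2, J))), 2) = Pow(Add(3, Pow(J, 2), Mul(2, J)), 2))
Pow(Function('m')(M), 2) = Pow(Pow(Add(3, Pow(16, 2), Mul(2, 16)), 2), 2) = Pow(Pow(Add(3, 256, 32), 2), 2) = Pow(Pow(291, 2), 2) = Pow(84681, 2) = 7170871761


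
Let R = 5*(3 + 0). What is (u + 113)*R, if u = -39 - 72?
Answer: 30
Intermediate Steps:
u = -111
R = 15 (R = 5*3 = 15)
(u + 113)*R = (-111 + 113)*15 = 2*15 = 30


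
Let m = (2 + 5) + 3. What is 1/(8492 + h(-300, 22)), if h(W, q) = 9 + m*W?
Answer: 1/5501 ≈ 0.00018179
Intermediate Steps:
m = 10 (m = 7 + 3 = 10)
h(W, q) = 9 + 10*W
1/(8492 + h(-300, 22)) = 1/(8492 + (9 + 10*(-300))) = 1/(8492 + (9 - 3000)) = 1/(8492 - 2991) = 1/5501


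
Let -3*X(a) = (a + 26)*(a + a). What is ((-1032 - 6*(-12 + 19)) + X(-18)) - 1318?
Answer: -2296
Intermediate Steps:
X(a) = -2*a*(26 + a)/3 (X(a) = -(a + 26)*(a + a)/3 = -(26 + a)*2*a/3 = -2*a*(26 + a)/3)
((-1032 - 6*(-12 + 19)) + X(-18)) - 1318 = ((-1032 - 6*(-12 + 19)) - ⅔*(-18)*(26 - 18)) - 1318 = ((-1032 - 6*7) - ⅔*(-18)*8) - 1318 = ((-1032 - 1*42) + 96) - 1318 = ((-1032 - 42) + 96) - 1318 = (-1074 + 96) - 1318 = -978 - 1318 = -2296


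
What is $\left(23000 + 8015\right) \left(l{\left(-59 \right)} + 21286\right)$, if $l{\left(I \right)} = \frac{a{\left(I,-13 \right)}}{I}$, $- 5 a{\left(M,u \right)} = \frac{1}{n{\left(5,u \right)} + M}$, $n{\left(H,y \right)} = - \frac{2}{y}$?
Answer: $\frac{29797462983511}{45135} \approx 6.6019 \cdot 10^{8}$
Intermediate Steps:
$a{\left(M,u \right)} = - \frac{1}{5 \left(M - \frac{2}{u}\right)}$ ($a{\left(M,u \right)} = - \frac{1}{5 \left(- \frac{2}{u} + M\right)} = - \frac{1}{5 \left(M - \frac{2}{u}\right)}$)
$l{\left(I \right)} = \frac{13}{I \left(-10 - 65 I\right)}$ ($l{\left(I \right)} = \frac{\left(-1\right) \left(-13\right) \frac{1}{-10 + 5 I \left(-13\right)}}{I} = \frac{\left(-1\right) \left(-13\right) \frac{1}{-10 - 65 I}}{I} = \frac{13 \frac{1}{-10 - 65 I}}{I} = \frac{13}{I \left(-10 - 65 I\right)}$)
$\left(23000 + 8015\right) \left(l{\left(-59 \right)} + 21286\right) = \left(23000 + 8015\right) \left(- \frac{13}{5 \left(-59\right) \left(2 + 13 \left(-59\right)\right)} + 21286\right) = 31015 \left(\left(- \frac{13}{5}\right) \left(- \frac{1}{59}\right) \frac{1}{2 - 767} + 21286\right) = 31015 \left(\left(- \frac{13}{5}\right) \left(- \frac{1}{59}\right) \frac{1}{-765} + 21286\right) = 31015 \left(\left(- \frac{13}{5}\right) \left(- \frac{1}{59}\right) \left(- \frac{1}{765}\right) + 21286\right) = 31015 \left(- \frac{13}{225675} + 21286\right) = 31015 \cdot \frac{4803718037}{225675} = \frac{29797462983511}{45135}$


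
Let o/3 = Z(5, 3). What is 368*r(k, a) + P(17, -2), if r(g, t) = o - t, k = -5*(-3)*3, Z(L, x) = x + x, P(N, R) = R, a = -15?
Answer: 12142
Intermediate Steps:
Z(L, x) = 2*x
k = 45 (k = 15*3 = 45)
o = 18 (o = 3*(2*3) = 3*6 = 18)
r(g, t) = 18 - t
368*r(k, a) + P(17, -2) = 368*(18 - 1*(-15)) - 2 = 368*(18 + 15) - 2 = 368*33 - 2 = 12144 - 2 = 12142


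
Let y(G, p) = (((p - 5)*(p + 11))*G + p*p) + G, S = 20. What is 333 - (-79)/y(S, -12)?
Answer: 167911/504 ≈ 333.16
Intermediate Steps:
y(G, p) = G + p**2 + G*(-5 + p)*(11 + p) (y(G, p) = (((-5 + p)*(11 + p))*G + p**2) + G = (G*(-5 + p)*(11 + p) + p**2) + G = (p**2 + G*(-5 + p)*(11 + p)) + G = G + p**2 + G*(-5 + p)*(11 + p))
333 - (-79)/y(S, -12) = 333 - (-79)/((-12)**2 - 54*20 + 20*(-12)**2 + 6*20*(-12)) = 333 - (-79)/(144 - 1080 + 20*144 - 1440) = 333 - (-79)/(144 - 1080 + 2880 - 1440) = 333 - (-79)/504 = 333 - 1*(-79/504) = 333 + 79/504 = 167911/504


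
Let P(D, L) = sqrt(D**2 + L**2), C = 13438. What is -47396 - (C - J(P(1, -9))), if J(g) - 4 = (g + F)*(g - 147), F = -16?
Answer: -58396 - 163*sqrt(82) ≈ -59872.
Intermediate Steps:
J(g) = 4 + (-147 + g)*(-16 + g) (J(g) = 4 + (g - 16)*(g - 147) = 4 + (-16 + g)*(-147 + g) = 4 + (-147 + g)*(-16 + g))
-47396 - (C - J(P(1, -9))) = -47396 - (13438 - (2356 + (sqrt(1**2 + (-9)**2))**2 - 163*sqrt(1**2 + (-9)**2))) = -47396 - (13438 - (2356 + (sqrt(1 + 81))**2 - 163*sqrt(1 + 81))) = -47396 - (13438 - (2356 + (sqrt(82))**2 - 163*sqrt(82))) = -47396 - (13438 - (2356 + 82 - 163*sqrt(82))) = -47396 - (13438 - (2438 - 163*sqrt(82))) = -47396 - (13438 + (-2438 + 163*sqrt(82))) = -47396 - (11000 + 163*sqrt(82)) = -47396 + (-11000 - 163*sqrt(82)) = -58396 - 163*sqrt(82)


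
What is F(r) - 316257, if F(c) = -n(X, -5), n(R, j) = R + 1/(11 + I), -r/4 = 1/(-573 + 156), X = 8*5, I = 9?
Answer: -6325941/20 ≈ -3.1630e+5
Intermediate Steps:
X = 40
r = 4/417 (r = -4/(-573 + 156) = -4/(-417) = -4*(-1/417) = 4/417 ≈ 0.0095923)
n(R, j) = 1/20 + R (n(R, j) = R + 1/(11 + 9) = R + 1/20 = 1/20 + R)
F(c) = -801/20 (F(c) = -(1/20 + 40) = -1*801/20 = -801/20)
F(r) - 316257 = -801/20 - 316257 = -6325941/20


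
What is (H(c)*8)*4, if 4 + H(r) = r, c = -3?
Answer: -224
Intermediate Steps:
H(r) = -4 + r
(H(c)*8)*4 = ((-4 - 3)*8)*4 = -7*8*4 = -56*4 = -224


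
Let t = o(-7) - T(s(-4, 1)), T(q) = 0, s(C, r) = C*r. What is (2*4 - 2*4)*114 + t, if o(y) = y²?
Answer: 49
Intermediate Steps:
t = 49 (t = (-7)² - 1*0 = 49 + 0 = 49)
(2*4 - 2*4)*114 + t = (2*4 - 2*4)*114 + 49 = (8 - 8)*114 + 49 = 0*114 + 49 = 0 + 49 = 49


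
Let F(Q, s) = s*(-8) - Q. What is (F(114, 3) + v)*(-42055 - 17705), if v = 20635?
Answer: -1224900720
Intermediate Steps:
F(Q, s) = -Q - 8*s (F(Q, s) = -8*s - Q = -Q - 8*s)
(F(114, 3) + v)*(-42055 - 17705) = ((-1*114 - 8*3) + 20635)*(-42055 - 17705) = ((-114 - 24) + 20635)*(-59760) = (-138 + 20635)*(-59760) = 20497*(-59760) = -1224900720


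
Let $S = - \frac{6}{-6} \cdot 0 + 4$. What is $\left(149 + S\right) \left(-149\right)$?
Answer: $-22797$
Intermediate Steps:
$S = 4$ ($S = \left(-6\right) \left(- \frac{1}{6}\right) 0 + 4 = 1 \cdot 0 + 4 = 0 + 4 = 4$)
$\left(149 + S\right) \left(-149\right) = \left(149 + 4\right) \left(-149\right) = 153 \left(-149\right) = -22797$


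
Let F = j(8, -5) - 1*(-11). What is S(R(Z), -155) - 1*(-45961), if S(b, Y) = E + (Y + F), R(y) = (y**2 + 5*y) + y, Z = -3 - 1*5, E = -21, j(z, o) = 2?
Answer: 45798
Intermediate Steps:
F = 13 (F = 2 - 1*(-11) = 2 + 11 = 13)
Z = -8 (Z = -3 - 5 = -8)
R(y) = y**2 + 6*y
S(b, Y) = -8 + Y (S(b, Y) = -21 + (Y + 13) = -21 + (13 + Y) = -8 + Y)
S(R(Z), -155) - 1*(-45961) = (-8 - 155) - 1*(-45961) = -163 + 45961 = 45798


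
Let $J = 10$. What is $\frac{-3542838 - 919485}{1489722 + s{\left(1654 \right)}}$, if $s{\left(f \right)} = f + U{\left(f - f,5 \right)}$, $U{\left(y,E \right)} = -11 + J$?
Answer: $- \frac{1487441}{497125} \approx -2.9921$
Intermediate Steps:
$U{\left(y,E \right)} = -1$ ($U{\left(y,E \right)} = -11 + 10 = -1$)
$s{\left(f \right)} = -1 + f$ ($s{\left(f \right)} = f - 1 = -1 + f$)
$\frac{-3542838 - 919485}{1489722 + s{\left(1654 \right)}} = \frac{-3542838 - 919485}{1489722 + \left(-1 + 1654\right)} = - \frac{4462323}{1489722 + 1653} = - \frac{4462323}{1491375} = \left(-4462323\right) \frac{1}{1491375} = - \frac{1487441}{497125}$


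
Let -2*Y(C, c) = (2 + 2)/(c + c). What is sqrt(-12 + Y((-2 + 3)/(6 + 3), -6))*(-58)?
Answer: -29*I*sqrt(426)/3 ≈ -199.52*I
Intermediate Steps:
Y(C, c) = -1/c (Y(C, c) = -(2 + 2)/(2*(c + c)) = -2/(2*c) = -2*1/(2*c) = -1/c)
sqrt(-12 + Y((-2 + 3)/(6 + 3), -6))*(-58) = sqrt(-12 - 1/(-6))*(-58) = sqrt(-12 - 1*(-1/6))*(-58) = sqrt(-12 + 1/6)*(-58) = sqrt(-71/6)*(-58) = (I*sqrt(426)/6)*(-58) = -29*I*sqrt(426)/3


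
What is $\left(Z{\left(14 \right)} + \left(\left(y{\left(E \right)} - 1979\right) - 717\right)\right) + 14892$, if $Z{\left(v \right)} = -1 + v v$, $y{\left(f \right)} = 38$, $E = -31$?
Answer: $12429$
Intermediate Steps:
$Z{\left(v \right)} = -1 + v^{2}$
$\left(Z{\left(14 \right)} + \left(\left(y{\left(E \right)} - 1979\right) - 717\right)\right) + 14892 = \left(\left(-1 + 14^{2}\right) + \left(\left(38 - 1979\right) - 717\right)\right) + 14892 = \left(\left(-1 + 196\right) - 2658\right) + 14892 = \left(195 - 2658\right) + 14892 = -2463 + 14892 = 12429$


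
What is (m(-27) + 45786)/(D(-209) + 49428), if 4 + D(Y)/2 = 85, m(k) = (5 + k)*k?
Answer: 1546/1653 ≈ 0.93527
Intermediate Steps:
m(k) = k*(5 + k)
D(Y) = 162 (D(Y) = -8 + 2*85 = -8 + 170 = 162)
(m(-27) + 45786)/(D(-209) + 49428) = (-27*(5 - 27) + 45786)/(162 + 49428) = (-27*(-22) + 45786)/49590 = (594 + 45786)*(1/49590) = 46380*(1/49590) = 1546/1653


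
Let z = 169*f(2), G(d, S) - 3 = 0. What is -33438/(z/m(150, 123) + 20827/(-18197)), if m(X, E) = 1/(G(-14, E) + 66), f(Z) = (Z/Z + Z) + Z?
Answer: -304235643/530477629 ≈ -0.57351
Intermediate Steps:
f(Z) = 1 + 2*Z (f(Z) = (1 + Z) + Z = 1 + 2*Z)
G(d, S) = 3 (G(d, S) = 3 + 0 = 3)
m(X, E) = 1/69 (m(X, E) = 1/(3 + 66) = 1/69)
z = 845 (z = 169*(1 + 2*2) = 169*(1 + 4) = 169*5 = 845)
-33438/(z/m(150, 123) + 20827/(-18197)) = -33438/(845/(1/69) + 20827/(-18197)) = -33438/(845*69 + 20827*(-1/18197)) = -33438/(58305 - 20827/18197) = -33438/1060955258/18197 = -33438*18197/1060955258 = -304235643/530477629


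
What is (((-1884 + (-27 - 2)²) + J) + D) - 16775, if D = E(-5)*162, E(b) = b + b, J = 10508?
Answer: -8930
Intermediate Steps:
E(b) = 2*b
D = -1620 (D = (2*(-5))*162 = -10*162 = -1620)
(((-1884 + (-27 - 2)²) + J) + D) - 16775 = (((-1884 + (-27 - 2)²) + 10508) - 1620) - 16775 = (((-1884 + (-29)²) + 10508) - 1620) - 16775 = (((-1884 + 841) + 10508) - 1620) - 16775 = ((-1043 + 10508) - 1620) - 16775 = (9465 - 1620) - 16775 = 7845 - 16775 = -8930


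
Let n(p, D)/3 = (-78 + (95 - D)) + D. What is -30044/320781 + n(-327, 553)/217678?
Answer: -6523558001/69826966518 ≈ -0.093425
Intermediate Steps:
n(p, D) = 51 (n(p, D) = 3*((-78 + (95 - D)) + D) = 3*((17 - D) + D) = 3*17 = 51)
-30044/320781 + n(-327, 553)/217678 = -30044/320781 + 51/217678 = -6523558001/69826966518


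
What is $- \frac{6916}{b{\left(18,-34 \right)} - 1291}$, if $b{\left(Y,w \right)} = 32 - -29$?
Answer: $\frac{3458}{615} \approx 5.6228$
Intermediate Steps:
$b{\left(Y,w \right)} = 61$ ($b{\left(Y,w \right)} = 32 + 29 = 61$)
$- \frac{6916}{b{\left(18,-34 \right)} - 1291} = - \frac{6916}{61 - 1291} = - \frac{6916}{-1230} = \left(-6916\right) \left(- \frac{1}{1230}\right) = \frac{3458}{615}$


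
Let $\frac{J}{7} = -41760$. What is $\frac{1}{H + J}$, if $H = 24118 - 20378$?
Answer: $- \frac{1}{288580} \approx -3.4652 \cdot 10^{-6}$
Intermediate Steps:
$J = -292320$ ($J = 7 \left(-41760\right) = -292320$)
$H = 3740$ ($H = 24118 - 20378 = 3740$)
$\frac{1}{H + J} = \frac{1}{3740 - 292320} = \frac{1}{-288580} = - \frac{1}{288580}$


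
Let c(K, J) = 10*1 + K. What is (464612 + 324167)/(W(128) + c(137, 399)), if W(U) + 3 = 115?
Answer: 788779/259 ≈ 3045.5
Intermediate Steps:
c(K, J) = 10 + K
W(U) = 112 (W(U) = -3 + 115 = 112)
(464612 + 324167)/(W(128) + c(137, 399)) = (464612 + 324167)/(112 + (10 + 137)) = 788779/(112 + 147) = 788779/259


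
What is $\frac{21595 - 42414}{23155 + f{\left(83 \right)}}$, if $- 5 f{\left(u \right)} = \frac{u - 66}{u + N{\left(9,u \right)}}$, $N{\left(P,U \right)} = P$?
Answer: $- \frac{9576740}{10651283} \approx -0.89912$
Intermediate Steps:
$f{\left(u \right)} = - \frac{-66 + u}{5 \left(9 + u\right)}$ ($f{\left(u \right)} = - \frac{\left(u - 66\right) \frac{1}{u + 9}}{5} = - \frac{\left(-66 + u\right) \frac{1}{9 + u}}{5} = - \frac{\frac{1}{9 + u} \left(-66 + u\right)}{5} = - \frac{-66 + u}{5 \left(9 + u\right)}$)
$\frac{21595 - 42414}{23155 + f{\left(83 \right)}} = \frac{21595 - 42414}{23155 + \frac{66 - 83}{5 \left(9 + 83\right)}} = - \frac{20819}{23155 + \frac{66 - 83}{5 \cdot 92}} = - \frac{20819}{23155 + \frac{1}{5} \cdot \frac{1}{92} \left(-17\right)} = - \frac{20819}{23155 - \frac{17}{460}} = - \frac{20819}{\frac{10651283}{460}} = \left(-20819\right) \frac{460}{10651283} = - \frac{9576740}{10651283}$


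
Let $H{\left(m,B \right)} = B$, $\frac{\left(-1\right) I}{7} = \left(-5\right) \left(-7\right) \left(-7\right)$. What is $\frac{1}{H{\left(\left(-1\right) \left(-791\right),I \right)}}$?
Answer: $\frac{1}{1715} \approx 0.00058309$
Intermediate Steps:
$I = 1715$ ($I = - 7 \left(-5\right) \left(-7\right) \left(-7\right) = - 7 \cdot 35 \left(-7\right) = \left(-7\right) \left(-245\right) = 1715$)
$\frac{1}{H{\left(\left(-1\right) \left(-791\right),I \right)}} = \frac{1}{1715}$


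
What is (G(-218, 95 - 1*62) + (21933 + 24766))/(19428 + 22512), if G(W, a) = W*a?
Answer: 7901/8388 ≈ 0.94194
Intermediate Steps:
(G(-218, 95 - 1*62) + (21933 + 24766))/(19428 + 22512) = (-218*(95 - 1*62) + (21933 + 24766))/(19428 + 22512) = (-218*(95 - 62) + 46699)/41940 = (-218*33 + 46699)*(1/41940) = (-7194 + 46699)*(1/41940) = 39505*(1/41940) = 7901/8388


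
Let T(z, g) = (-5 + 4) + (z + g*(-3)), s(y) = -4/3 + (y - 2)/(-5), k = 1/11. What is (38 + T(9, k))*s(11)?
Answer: -23641/165 ≈ -143.28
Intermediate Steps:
k = 1/11 ≈ 0.090909
s(y) = -14/15 - y/5 (s(y) = -4*⅓ + (-2 + y)*(-⅕) = -4/3 + (⅖ - y/5) = -14/15 - y/5)
T(z, g) = -1 + z - 3*g (T(z, g) = -1 + (z - 3*g) = -1 + z - 3*g)
(38 + T(9, k))*s(11) = (38 + (-1 + 9 - 3*1/11))*(-14/15 - ⅕*11) = (38 + (-1 + 9 - 3/11))*(-14/15 - 11/5) = (38 + 85/11)*(-47/15) = (503/11)*(-47/15) = -23641/165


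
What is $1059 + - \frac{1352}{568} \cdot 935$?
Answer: $- \frac{82826}{71} \approx -1166.6$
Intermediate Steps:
$1059 + - \frac{1352}{568} \cdot 935 = 1059 + \left(-1352\right) \frac{1}{568} \cdot 935 = 1059 - \frac{158015}{71} = - \frac{82826}{71}$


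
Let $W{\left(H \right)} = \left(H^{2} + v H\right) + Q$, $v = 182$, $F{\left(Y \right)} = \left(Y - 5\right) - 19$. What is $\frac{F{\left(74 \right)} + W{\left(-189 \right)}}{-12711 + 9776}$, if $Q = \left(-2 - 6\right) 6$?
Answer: $- \frac{265}{587} \approx -0.45145$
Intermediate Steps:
$F{\left(Y \right)} = -24 + Y$ ($F{\left(Y \right)} = \left(-5 + Y\right) - 19 = -24 + Y$)
$Q = -48$ ($Q = \left(-8\right) 6 = -48$)
$W{\left(H \right)} = -48 + H^{2} + 182 H$ ($W{\left(H \right)} = \left(H^{2} + 182 H\right) - 48 = -48 + H^{2} + 182 H$)
$\frac{F{\left(74 \right)} + W{\left(-189 \right)}}{-12711 + 9776} = \frac{\left(-24 + 74\right) + \left(-48 + \left(-189\right)^{2} + 182 \left(-189\right)\right)}{-12711 + 9776} = \frac{50 - -1275}{-2935} = \left(50 + 1275\right) \left(- \frac{1}{2935}\right) = 1325 \left(- \frac{1}{2935}\right) = - \frac{265}{587}$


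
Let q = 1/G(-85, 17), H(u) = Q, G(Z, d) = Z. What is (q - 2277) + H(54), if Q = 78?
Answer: -186916/85 ≈ -2199.0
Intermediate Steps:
H(u) = 78
q = -1/85 (q = 1/(-85) = -1/85 ≈ -0.011765)
(q - 2277) + H(54) = (-1/85 - 2277) + 78 = -193546/85 + 78 = -186916/85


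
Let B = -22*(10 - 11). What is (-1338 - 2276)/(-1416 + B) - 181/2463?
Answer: 4324484/1716711 ≈ 2.5191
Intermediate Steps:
B = 22 (B = -22*(-1) = 22)
(-1338 - 2276)/(-1416 + B) - 181/2463 = (-1338 - 2276)/(-1416 + 22) - 181/2463 = -3614/(-1394) - 181/2463 = -3614*(-1/1394) - 1*181/2463 = 1807/697 - 181/2463 = 4324484/1716711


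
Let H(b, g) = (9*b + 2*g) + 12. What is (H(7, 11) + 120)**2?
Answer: 47089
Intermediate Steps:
H(b, g) = 12 + 2*g + 9*b (H(b, g) = (2*g + 9*b) + 12 = 12 + 2*g + 9*b)
(H(7, 11) + 120)**2 = ((12 + 2*11 + 9*7) + 120)**2 = ((12 + 22 + 63) + 120)**2 = (97 + 120)**2 = 217**2 = 47089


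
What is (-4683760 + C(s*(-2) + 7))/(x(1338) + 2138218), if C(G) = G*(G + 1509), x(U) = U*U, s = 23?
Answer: -2370545/1964231 ≈ -1.2069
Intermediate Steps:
x(U) = U²
C(G) = G*(1509 + G)
(-4683760 + C(s*(-2) + 7))/(x(1338) + 2138218) = (-4683760 + (23*(-2) + 7)*(1509 + (23*(-2) + 7)))/(1338² + 2138218) = (-4683760 + (-46 + 7)*(1509 + (-46 + 7)))/(1790244 + 2138218) = (-4683760 - 39*(1509 - 39))/3928462 = (-4683760 - 39*1470)*(1/3928462) = (-4683760 - 57330)*(1/3928462) = -4741090*1/3928462 = -2370545/1964231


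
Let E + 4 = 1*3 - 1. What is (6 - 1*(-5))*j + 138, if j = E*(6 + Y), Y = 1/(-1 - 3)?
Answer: 23/2 ≈ 11.500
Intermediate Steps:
E = -2 (E = -4 + (1*3 - 1) = -4 + (3 - 1) = -4 + 2 = -2)
Y = -¼ (Y = 1/(-4) = -¼ ≈ -0.25000)
j = -23/2 (j = -2*(6 - ¼) = -2*23/4 = -23/2 ≈ -11.500)
(6 - 1*(-5))*j + 138 = (6 - 1*(-5))*(-23/2) + 138 = (6 + 5)*(-23/2) + 138 = 11*(-23/2) + 138 = -253/2 + 138 = 23/2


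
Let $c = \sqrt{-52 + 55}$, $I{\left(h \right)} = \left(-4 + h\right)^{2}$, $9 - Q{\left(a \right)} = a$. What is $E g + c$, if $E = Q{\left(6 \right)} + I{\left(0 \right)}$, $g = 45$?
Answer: $855 + \sqrt{3} \approx 856.73$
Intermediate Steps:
$Q{\left(a \right)} = 9 - a$
$c = \sqrt{3} \approx 1.732$
$E = 19$ ($E = \left(9 - 6\right) + \left(-4 + 0\right)^{2} = \left(9 - 6\right) + \left(-4\right)^{2} = 3 + 16 = 19$)
$E g + c = 19 \cdot 45 + \sqrt{3} = 855 + \sqrt{3}$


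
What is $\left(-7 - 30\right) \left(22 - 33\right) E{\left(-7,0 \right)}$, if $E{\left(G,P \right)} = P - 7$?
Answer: $-2849$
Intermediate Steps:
$E{\left(G,P \right)} = -7 + P$
$\left(-7 - 30\right) \left(22 - 33\right) E{\left(-7,0 \right)} = \left(-7 - 30\right) \left(22 - 33\right) \left(-7 + 0\right) = \left(-37\right) \left(-11\right) \left(-7\right) = 407 \left(-7\right) = -2849$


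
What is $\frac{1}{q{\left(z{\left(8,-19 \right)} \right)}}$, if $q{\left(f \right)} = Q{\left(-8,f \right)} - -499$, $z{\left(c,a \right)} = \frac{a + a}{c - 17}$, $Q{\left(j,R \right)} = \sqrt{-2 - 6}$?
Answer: $\frac{499}{249009} - \frac{2 i \sqrt{2}}{249009} \approx 0.0020039 - 1.1359 \cdot 10^{-5} i$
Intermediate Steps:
$Q{\left(j,R \right)} = 2 i \sqrt{2}$ ($Q{\left(j,R \right)} = \sqrt{-8} = 2 i \sqrt{2}$)
$z{\left(c,a \right)} = \frac{2 a}{-17 + c}$
$q{\left(f \right)} = 499 + 2 i \sqrt{2}$ ($q{\left(f \right)} = 2 i \sqrt{2} - -499 = 2 i \sqrt{2} + 499 = 499 + 2 i \sqrt{2}$)
$\frac{1}{q{\left(z{\left(8,-19 \right)} \right)}} = \frac{1}{499 + 2 i \sqrt{2}}$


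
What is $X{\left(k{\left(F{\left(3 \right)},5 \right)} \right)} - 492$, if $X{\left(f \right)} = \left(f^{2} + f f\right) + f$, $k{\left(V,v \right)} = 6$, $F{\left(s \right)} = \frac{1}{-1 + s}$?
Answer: $-414$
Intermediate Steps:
$X{\left(f \right)} = f + 2 f^{2}$ ($X{\left(f \right)} = \left(f^{2} + f^{2}\right) + f = 2 f^{2} + f = f + 2 f^{2}$)
$X{\left(k{\left(F{\left(3 \right)},5 \right)} \right)} - 492 = 6 \left(1 + 2 \cdot 6\right) - 492 = 6 \left(1 + 12\right) - 492 = 6 \cdot 13 - 492 = 78 - 492 = -414$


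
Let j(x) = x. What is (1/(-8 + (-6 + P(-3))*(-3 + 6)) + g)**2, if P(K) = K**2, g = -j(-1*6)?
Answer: 49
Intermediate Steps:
g = 6 (g = -(-1)*6 = -1*(-6) = 6)
(1/(-8 + (-6 + P(-3))*(-3 + 6)) + g)**2 = (1/(-8 + (-6 + (-3)**2)*(-3 + 6)) + 6)**2 = (1/(-8 + (-6 + 9)*3) + 6)**2 = (1/(-8 + 3*3) + 6)**2 = (1/(-8 + 9) + 6)**2 = (1/1 + 6)**2 = (1 + 6)**2 = 7**2 = 49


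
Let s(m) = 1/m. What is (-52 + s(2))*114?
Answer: -5871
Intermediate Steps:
(-52 + s(2))*114 = (-52 + 1/2)*114 = (-52 + ½)*114 = -103/2*114 = -5871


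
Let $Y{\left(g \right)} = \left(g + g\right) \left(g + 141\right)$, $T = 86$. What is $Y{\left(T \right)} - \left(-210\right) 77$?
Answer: $55214$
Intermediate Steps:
$Y{\left(g \right)} = 2 g \left(141 + g\right)$
$Y{\left(T \right)} - \left(-210\right) 77 = 2 \cdot 86 \left(141 + 86\right) - \left(-210\right) 77 = 2 \cdot 86 \cdot 227 - -16170 = 39044 + 16170 = 55214$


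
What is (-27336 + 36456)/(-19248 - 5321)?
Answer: -9120/24569 ≈ -0.37120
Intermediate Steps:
(-27336 + 36456)/(-19248 - 5321) = 9120/(-24569) = 9120*(-1/24569) = -9120/24569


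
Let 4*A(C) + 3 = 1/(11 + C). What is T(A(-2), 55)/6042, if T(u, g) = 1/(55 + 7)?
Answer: 1/374604 ≈ 2.6695e-6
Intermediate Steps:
A(C) = -¾ + 1/(4*(11 + C))
T(u, g) = 1/62
T(A(-2), 55)/6042 = (1/62)/6042 = (1/62)*(1/6042) = 1/374604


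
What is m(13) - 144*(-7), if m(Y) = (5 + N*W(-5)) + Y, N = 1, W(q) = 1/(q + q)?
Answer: 10259/10 ≈ 1025.9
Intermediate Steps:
W(q) = 1/(2*q)
m(Y) = 49/10 + Y (m(Y) = (5 + 1*((½)/(-5))) + Y = (5 + 1*((½)*(-⅕))) + Y = (5 + 1*(-⅒)) + Y = (5 - ⅒) + Y = 49/10 + Y)
m(13) - 144*(-7) = (49/10 + 13) - 144*(-7) = 179/10 + 1008 = 10259/10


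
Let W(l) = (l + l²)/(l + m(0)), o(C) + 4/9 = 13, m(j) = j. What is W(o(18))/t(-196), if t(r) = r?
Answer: -61/882 ≈ -0.069161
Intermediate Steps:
o(C) = 113/9 (o(C) = -4/9 + 13 = 113/9)
W(l) = (l + l²)/l (W(l) = (l + l²)/(l + 0) = (l + l²)/l)
W(o(18))/t(-196) = (1 + 113/9)/(-196) = (122/9)*(-1/196) = -61/882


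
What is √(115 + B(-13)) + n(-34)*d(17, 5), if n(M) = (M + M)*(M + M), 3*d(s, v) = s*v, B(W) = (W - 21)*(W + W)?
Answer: 393040/3 + 3*√111 ≈ 1.3105e+5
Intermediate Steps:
B(W) = 2*W*(-21 + W) (B(W) = (-21 + W)*(2*W) = 2*W*(-21 + W))
d(s, v) = s*v/3 (d(s, v) = (s*v)/3 = s*v/3)
n(M) = 4*M² (n(M) = (2*M)*(2*M) = 4*M²)
√(115 + B(-13)) + n(-34)*d(17, 5) = √(115 + 2*(-13)*(-21 - 13)) + (4*(-34)²)*((⅓)*17*5) = √(115 + 2*(-13)*(-34)) + (4*1156)*(85/3) = √(115 + 884) + 4624*(85/3) = √999 + 393040/3 = 3*√111 + 393040/3 = 393040/3 + 3*√111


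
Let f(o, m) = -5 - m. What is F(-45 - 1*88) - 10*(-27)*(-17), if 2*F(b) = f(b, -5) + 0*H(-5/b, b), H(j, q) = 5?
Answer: -4590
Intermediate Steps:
F(b) = 0 (F(b) = ((-5 - 1*(-5)) + 0*5)/2 = ((-5 + 5) + 0)/2 = (0 + 0)/2 = (½)*0 = 0)
F(-45 - 1*88) - 10*(-27)*(-17) = 0 - 10*(-27)*(-17) = 0 + 270*(-17) = 0 - 4590 = -4590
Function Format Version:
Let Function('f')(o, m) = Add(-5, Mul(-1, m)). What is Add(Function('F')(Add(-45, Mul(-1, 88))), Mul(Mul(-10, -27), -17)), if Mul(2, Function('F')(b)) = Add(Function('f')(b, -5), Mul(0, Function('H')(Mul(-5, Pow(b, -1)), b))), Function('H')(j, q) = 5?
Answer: -4590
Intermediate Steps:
Function('F')(b) = 0 (Function('F')(b) = Mul(Rational(1, 2), Add(Add(-5, Mul(-1, -5)), Mul(0, 5))) = Mul(Rational(1, 2), Add(Add(-5, 5), 0)) = Mul(Rational(1, 2), Add(0, 0)) = Mul(Rational(1, 2), 0) = 0)
Add(Function('F')(Add(-45, Mul(-1, 88))), Mul(Mul(-10, -27), -17)) = Add(0, Mul(Mul(-10, -27), -17)) = Add(0, Mul(270, -17)) = Add(0, -4590) = -4590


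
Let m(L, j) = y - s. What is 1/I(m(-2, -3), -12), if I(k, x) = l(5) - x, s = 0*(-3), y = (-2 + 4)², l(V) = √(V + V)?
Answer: 6/67 - √10/134 ≈ 0.065953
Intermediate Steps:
l(V) = √2*√V (l(V) = √(2*V) = √2*√V)
y = 4 (y = 2² = 4)
s = 0
m(L, j) = 4 (m(L, j) = 4 - 1*0 = 4 + 0 = 4)
I(k, x) = √10 - x (I(k, x) = √2*√5 - x = √10 - x)
1/I(m(-2, -3), -12) = 1/(√10 - 1*(-12)) = 1/(√10 + 12) = 1/(12 + √10)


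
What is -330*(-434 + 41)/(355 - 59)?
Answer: 64845/148 ≈ 438.14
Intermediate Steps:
-330*(-434 + 41)/(355 - 59) = -330/(296/(-393)) = -330/(296*(-1/393)) = -330/(-296/393) = -330*(-393/296) = 64845/148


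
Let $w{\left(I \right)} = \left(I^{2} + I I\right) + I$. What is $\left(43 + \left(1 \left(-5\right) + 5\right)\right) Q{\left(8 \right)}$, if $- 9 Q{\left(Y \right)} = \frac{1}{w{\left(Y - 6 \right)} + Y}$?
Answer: $- \frac{43}{162} \approx -0.26543$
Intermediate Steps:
$w{\left(I \right)} = I + 2 I^{2}$ ($w{\left(I \right)} = \left(I^{2} + I^{2}\right) + I = 2 I^{2} + I = I + 2 I^{2}$)
$Q{\left(Y \right)} = - \frac{1}{9 \left(Y + \left(-11 + 2 Y\right) \left(-6 + Y\right)\right)}$ ($Q{\left(Y \right)} = - \frac{1}{9 \left(\left(Y - 6\right) \left(1 + 2 \left(Y - 6\right)\right) + Y\right)} = - \frac{1}{9 \left(\left(-6 + Y\right) \left(1 + 2 \left(-6 + Y\right)\right) + Y\right)} = - \frac{1}{9 \left(\left(-6 + Y\right) \left(1 + \left(-12 + 2 Y\right)\right) + Y\right)} = - \frac{1}{9 \left(\left(-6 + Y\right) \left(-11 + 2 Y\right) + Y\right)} = - \frac{1}{9 \left(\left(-11 + 2 Y\right) \left(-6 + Y\right) + Y\right)} = - \frac{1}{9 \left(Y + \left(-11 + 2 Y\right) \left(-6 + Y\right)\right)}$)
$\left(43 + \left(1 \left(-5\right) + 5\right)\right) Q{\left(8 \right)} = \left(43 + \left(1 \left(-5\right) + 5\right)\right) \left(- \frac{1}{594 - 1584 + 18 \cdot 8^{2}}\right) = \left(43 + \left(-5 + 5\right)\right) \left(- \frac{1}{594 - 1584 + 18 \cdot 64}\right) = \left(43 + 0\right) \left(- \frac{1}{594 - 1584 + 1152}\right) = 43 \left(- \frac{1}{162}\right) = - \frac{43}{162}$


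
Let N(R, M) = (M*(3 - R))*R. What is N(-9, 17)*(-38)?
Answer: 69768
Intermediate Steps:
N(R, M) = M*R*(3 - R)
N(-9, 17)*(-38) = (17*(-9)*(3 - 1*(-9)))*(-38) = (17*(-9)*(3 + 9))*(-38) = (17*(-9)*12)*(-38) = -1836*(-38) = 69768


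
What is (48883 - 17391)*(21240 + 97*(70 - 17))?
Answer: 830790452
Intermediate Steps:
(48883 - 17391)*(21240 + 97*(70 - 17)) = 31492*(21240 + 97*53) = 31492*(21240 + 5141) = 31492*26381 = 830790452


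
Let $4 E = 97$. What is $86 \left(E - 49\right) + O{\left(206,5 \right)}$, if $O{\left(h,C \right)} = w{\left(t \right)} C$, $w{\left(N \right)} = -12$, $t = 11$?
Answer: $- \frac{4377}{2} \approx -2188.5$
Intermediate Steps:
$E = \frac{97}{4}$ ($E = \frac{1}{4} \cdot 97 = \frac{97}{4} \approx 24.25$)
$O{\left(h,C \right)} = - 12 C$
$86 \left(E - 49\right) + O{\left(206,5 \right)} = 86 \left(\frac{97}{4} - 49\right) - 60 = 86 \left(- \frac{99}{4}\right) - 60 = - \frac{4257}{2} - 60 = - \frac{4377}{2}$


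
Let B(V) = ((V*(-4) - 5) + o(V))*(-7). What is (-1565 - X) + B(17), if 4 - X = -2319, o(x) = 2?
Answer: -3391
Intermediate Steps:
X = 2323 (X = 4 - 1*(-2319) = 4 + 2319 = 2323)
B(V) = 21 + 28*V (B(V) = ((V*(-4) - 5) + 2)*(-7) = ((-4*V - 5) + 2)*(-7) = ((-5 - 4*V) + 2)*(-7) = (-3 - 4*V)*(-7) = 21 + 28*V)
(-1565 - X) + B(17) = (-1565 - 1*2323) + (21 + 28*17) = (-1565 - 2323) + (21 + 476) = -3888 + 497 = -3391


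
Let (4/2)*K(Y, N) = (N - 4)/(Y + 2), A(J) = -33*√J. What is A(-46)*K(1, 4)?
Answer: 0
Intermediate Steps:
K(Y, N) = (-4 + N)/(2*(2 + Y)) (K(Y, N) = ((N - 4)/(Y + 2))/2 = ((-4 + N)/(2 + Y))/2 = (-4 + N)/(2*(2 + Y)))
A(-46)*K(1, 4) = (-33*I*√46)*((-4 + 4)/(2*(2 + 1))) = (-33*I*√46)*((½)*0/3) = (-33*I*√46)*((½)*(⅓)*0) = -33*I*√46*0 = 0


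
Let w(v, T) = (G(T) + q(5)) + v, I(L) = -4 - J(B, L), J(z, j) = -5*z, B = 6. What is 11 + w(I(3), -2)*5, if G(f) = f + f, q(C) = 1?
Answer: 126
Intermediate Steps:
I(L) = 26 (I(L) = -4 - (-5)*6 = -4 - 1*(-30) = -4 + 30 = 26)
G(f) = 2*f
w(v, T) = 1 + v + 2*T (w(v, T) = (2*T + 1) + v = (1 + 2*T) + v = 1 + v + 2*T)
11 + w(I(3), -2)*5 = 11 + (1 + 26 + 2*(-2))*5 = 11 + (1 + 26 - 4)*5 = 11 + 23*5 = 11 + 115 = 126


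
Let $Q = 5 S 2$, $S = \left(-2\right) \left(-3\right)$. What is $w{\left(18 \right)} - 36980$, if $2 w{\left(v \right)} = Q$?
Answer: $-36950$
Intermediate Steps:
$S = 6$
$Q = 60$ ($Q = 5 \cdot 6 \cdot 2 = 30 \cdot 2 = 60$)
$w{\left(v \right)} = 30$ ($w{\left(v \right)} = \frac{1}{2} \cdot 60 = 30$)
$w{\left(18 \right)} - 36980 = 30 - 36980 = -36950$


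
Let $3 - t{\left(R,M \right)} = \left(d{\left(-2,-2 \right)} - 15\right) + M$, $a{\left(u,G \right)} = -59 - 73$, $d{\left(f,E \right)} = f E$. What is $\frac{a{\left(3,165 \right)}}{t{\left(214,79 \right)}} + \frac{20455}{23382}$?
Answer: $\frac{4415999}{1519830} \approx 2.9056$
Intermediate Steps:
$d{\left(f,E \right)} = E f$
$a{\left(u,G \right)} = -132$ ($a{\left(u,G \right)} = -59 - 73 = -132$)
$t{\left(R,M \right)} = 14 - M$ ($t{\left(R,M \right)} = 3 - \left(\left(\left(-2\right) \left(-2\right) - 15\right) + M\right) = 3 - \left(\left(4 - 15\right) + M\right) = 3 - \left(-11 + M\right) = 14 - M$)
$\frac{a{\left(3,165 \right)}}{t{\left(214,79 \right)}} + \frac{20455}{23382} = - \frac{132}{14 - 79} + \frac{20455}{23382} = - \frac{132}{14 - 79} + 20455 \cdot \frac{1}{23382} = - \frac{132}{-65} + \frac{20455}{23382} = \left(-132\right) \left(- \frac{1}{65}\right) + \frac{20455}{23382} = \frac{132}{65} + \frac{20455}{23382} = \frac{4415999}{1519830}$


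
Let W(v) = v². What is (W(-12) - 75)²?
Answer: 4761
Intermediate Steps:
(W(-12) - 75)² = ((-12)² - 75)² = (144 - 75)² = 69² = 4761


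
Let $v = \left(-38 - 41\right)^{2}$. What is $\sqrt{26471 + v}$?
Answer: $2 \sqrt{8178} \approx 180.86$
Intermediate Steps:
$v = 6241$ ($v = \left(-79\right)^{2} = 6241$)
$\sqrt{26471 + v} = \sqrt{26471 + 6241} = \sqrt{32712} = 2 \sqrt{8178}$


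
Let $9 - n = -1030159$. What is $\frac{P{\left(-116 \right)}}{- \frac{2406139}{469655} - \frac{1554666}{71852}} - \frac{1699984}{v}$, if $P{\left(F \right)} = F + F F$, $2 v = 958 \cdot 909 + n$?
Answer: $- \frac{16516024093990851672}{33012978374697335} \approx -500.29$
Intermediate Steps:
$n = 1030168$ ($n = 9 - -1030159 = 9 + 1030159 = 1030168$)
$v = 950495$ ($v = \frac{958 \cdot 909 + 1030168}{2} = \frac{870822 + 1030168}{2} = \frac{1}{2} \cdot 1900990 = 950495$)
$P{\left(F \right)} = F + F^{2}$
$\frac{P{\left(-116 \right)}}{- \frac{2406139}{469655} - \frac{1554666}{71852}} - \frac{1699984}{v} = \frac{\left(-116\right) \left(1 - 116\right)}{- \frac{2406139}{469655} - \frac{1554666}{71852}} - \frac{1699984}{950495} = \frac{\left(-116\right) \left(-115\right)}{\left(-2406139\right) \frac{1}{469655} - \frac{777333}{35926}} - \frac{130768}{73115} = \frac{13340}{- \frac{2406139}{469655} - \frac{777333}{35926}} - \frac{130768}{73115} = \frac{13340}{- \frac{451521279829}{16872825530}} - \frac{130768}{73115} = 13340 \left(- \frac{16872825530}{451521279829}\right) - \frac{130768}{73115} = - \frac{225083492570200}{451521279829} - \frac{130768}{73115} = - \frac{16516024093990851672}{33012978374697335}$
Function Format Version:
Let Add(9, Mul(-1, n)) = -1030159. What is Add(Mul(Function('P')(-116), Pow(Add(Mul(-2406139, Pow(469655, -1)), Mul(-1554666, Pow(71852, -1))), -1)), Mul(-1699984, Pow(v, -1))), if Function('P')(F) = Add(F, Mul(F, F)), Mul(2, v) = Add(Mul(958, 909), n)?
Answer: Rational(-16516024093990851672, 33012978374697335) ≈ -500.29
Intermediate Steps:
n = 1030168 (n = Add(9, Mul(-1, -1030159)) = Add(9, 1030159) = 1030168)
v = 950495 (v = Mul(Rational(1, 2), Add(Mul(958, 909), 1030168)) = Mul(Rational(1, 2), Add(870822, 1030168)) = Mul(Rational(1, 2), 1900990) = 950495)
Function('P')(F) = Add(F, Pow(F, 2))
Add(Mul(Function('P')(-116), Pow(Add(Mul(-2406139, Pow(469655, -1)), Mul(-1554666, Pow(71852, -1))), -1)), Mul(-1699984, Pow(v, -1))) = Add(Mul(Mul(-116, Add(1, -116)), Pow(Add(Mul(-2406139, Pow(469655, -1)), Mul(-1554666, Pow(71852, -1))), -1)), Mul(-1699984, Pow(950495, -1))) = Add(Mul(Mul(-116, -115), Pow(Add(Mul(-2406139, Rational(1, 469655)), Mul(-1554666, Rational(1, 71852))), -1)), Mul(-1699984, Rational(1, 950495))) = Add(Mul(13340, Pow(Add(Rational(-2406139, 469655), Rational(-777333, 35926)), -1)), Rational(-130768, 73115)) = Add(Mul(13340, Pow(Rational(-451521279829, 16872825530), -1)), Rational(-130768, 73115)) = Add(Mul(13340, Rational(-16872825530, 451521279829)), Rational(-130768, 73115)) = Add(Rational(-225083492570200, 451521279829), Rational(-130768, 73115)) = Rational(-16516024093990851672, 33012978374697335)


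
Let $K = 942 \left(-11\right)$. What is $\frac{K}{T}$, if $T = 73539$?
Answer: $- \frac{3454}{24513} \approx -0.1409$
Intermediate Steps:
$K = -10362$
$\frac{K}{T} = - \frac{10362}{73539} = \left(-10362\right) \frac{1}{73539} = - \frac{3454}{24513}$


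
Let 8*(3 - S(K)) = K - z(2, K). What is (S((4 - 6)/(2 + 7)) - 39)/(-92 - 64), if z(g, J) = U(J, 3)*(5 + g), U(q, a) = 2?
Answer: 77/351 ≈ 0.21937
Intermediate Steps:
z(g, J) = 10 + 2*g (z(g, J) = 2*(5 + g) = 10 + 2*g)
S(K) = 19/4 - K/8 (S(K) = 3 - (K - (10 + 2*2))/8 = 3 - (K - (10 + 4))/8 = 3 - (K - 1*14)/8 = 3 - (K - 14)/8 = 3 - (-14 + K)/8 = 3 + (7/4 - K/8) = 19/4 - K/8)
(S((4 - 6)/(2 + 7)) - 39)/(-92 - 64) = ((19/4 - (4 - 6)/(8*(2 + 7))) - 39)/(-92 - 64) = ((19/4 - (-1)/(4*9)) - 39)/(-156) = -((19/4 - (-1)/(4*9)) - 39)/156 = -((19/4 - 1/8*(-2/9)) - 39)/156 = -((19/4 + 1/36) - 39)/156 = -(43/9 - 39)/156 = -1/156*(-308/9) = 77/351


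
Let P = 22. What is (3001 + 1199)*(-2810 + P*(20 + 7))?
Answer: -9307200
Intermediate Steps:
(3001 + 1199)*(-2810 + P*(20 + 7)) = (3001 + 1199)*(-2810 + 22*(20 + 7)) = 4200*(-2810 + 22*27) = 4200*(-2810 + 594) = 4200*(-2216) = -9307200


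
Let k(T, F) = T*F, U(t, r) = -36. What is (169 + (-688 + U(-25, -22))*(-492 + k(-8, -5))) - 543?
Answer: 326874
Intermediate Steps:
k(T, F) = F*T
(169 + (-688 + U(-25, -22))*(-492 + k(-8, -5))) - 543 = (169 + (-688 - 36)*(-492 - 5*(-8))) - 543 = (169 - 724*(-492 + 40)) - 543 = (169 - 724*(-452)) - 543 = (169 + 327248) - 543 = 327417 - 543 = 326874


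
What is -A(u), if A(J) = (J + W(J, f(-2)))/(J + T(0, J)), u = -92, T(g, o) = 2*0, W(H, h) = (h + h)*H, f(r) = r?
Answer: 3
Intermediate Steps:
W(H, h) = 2*H*h (W(H, h) = (2*h)*H = 2*H*h)
T(g, o) = 0
A(J) = -3 (A(J) = (J + 2*J*(-2))/(J + 0) = (J - 4*J)/J = (-3*J)/J = -3)
-A(u) = -1*(-3) = 3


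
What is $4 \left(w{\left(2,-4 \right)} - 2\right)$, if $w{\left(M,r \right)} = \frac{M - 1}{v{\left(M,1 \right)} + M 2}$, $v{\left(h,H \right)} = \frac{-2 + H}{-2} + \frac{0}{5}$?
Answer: $- \frac{64}{9} \approx -7.1111$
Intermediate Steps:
$v{\left(h,H \right)} = 1 - \frac{H}{2}$ ($v{\left(h,H \right)} = \left(-2 + H\right) \left(- \frac{1}{2}\right) + 0 \cdot \frac{1}{5} = \left(1 - \frac{H}{2}\right) + 0 = 1 - \frac{H}{2}$)
$w{\left(M,r \right)} = \frac{-1 + M}{\frac{1}{2} + 2 M}$ ($w{\left(M,r \right)} = \frac{M - 1}{\left(1 - \frac{1}{2}\right) + M 2} = \frac{-1 + M}{\left(1 - \frac{1}{2}\right) + 2 M} = \frac{-1 + M}{\frac{1}{2} + 2 M}$)
$4 \left(w{\left(2,-4 \right)} - 2\right) = 4 \left(\frac{2 \left(-1 + 2\right)}{1 + 4 \cdot 2} - 2\right) = 4 \left(2 \frac{1}{1 + 8} \cdot 1 - 2\right) = 4 \left(2 \cdot \frac{1}{9} \cdot 1 - 2\right) = 4 \left(\frac{2}{9} - 2\right) = 4 \left(- \frac{16}{9}\right) = - \frac{64}{9}$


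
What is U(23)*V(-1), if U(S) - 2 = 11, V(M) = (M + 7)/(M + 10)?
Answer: 26/3 ≈ 8.6667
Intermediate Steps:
V(M) = (7 + M)/(10 + M)
U(S) = 13 (U(S) = 2 + 11 = 13)
U(23)*V(-1) = 13*((7 - 1)/(10 - 1)) = 13*(6/9) = 13*((1/9)*6) = 13*(2/3) = 26/3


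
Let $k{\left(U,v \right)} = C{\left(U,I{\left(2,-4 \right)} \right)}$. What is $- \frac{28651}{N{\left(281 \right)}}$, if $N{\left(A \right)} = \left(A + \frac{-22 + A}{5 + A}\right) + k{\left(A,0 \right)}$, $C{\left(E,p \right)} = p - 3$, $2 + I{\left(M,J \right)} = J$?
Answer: $- \frac{8194186}{78051} \approx -104.98$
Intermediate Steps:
$I{\left(M,J \right)} = -2 + J$
$C{\left(E,p \right)} = -3 + p$
$k{\left(U,v \right)} = -9$ ($k{\left(U,v \right)} = -3 - 6 = -9$)
$N{\left(A \right)} = -9 + A + \frac{-22 + A}{5 + A}$ ($N{\left(A \right)} = \left(A + \frac{-22 + A}{5 + A}\right) - 9 = -9 + A + \frac{-22 + A}{5 + A}$)
$- \frac{28651}{N{\left(281 \right)}} = - \frac{28651}{\frac{1}{5 + 281} \left(-67 + 281^{2} - 843\right)} = - \frac{28651}{\frac{1}{286} \left(-67 + 78961 - 843\right)} = - \frac{28651}{\frac{1}{286} \cdot 78051} = - \frac{28651}{\frac{78051}{286}} = \left(-28651\right) \frac{286}{78051} = - \frac{8194186}{78051}$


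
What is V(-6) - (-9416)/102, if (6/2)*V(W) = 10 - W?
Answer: 1660/17 ≈ 97.647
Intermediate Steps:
V(W) = 10/3 - W/3 (V(W) = (10 - W)/3 = 10/3 - W/3)
V(-6) - (-9416)/102 = (10/3 - ⅓*(-6)) - (-9416)/102 = (10/3 + 2) - (-9416)/102 = 16/3 - 88*(-107/102) = 16/3 + 4708/51 = 1660/17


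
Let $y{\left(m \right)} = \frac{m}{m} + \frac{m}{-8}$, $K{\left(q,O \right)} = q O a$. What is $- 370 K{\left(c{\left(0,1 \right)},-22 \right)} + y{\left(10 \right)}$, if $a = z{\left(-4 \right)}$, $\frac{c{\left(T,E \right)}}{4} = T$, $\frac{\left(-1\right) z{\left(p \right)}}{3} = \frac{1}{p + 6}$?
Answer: $- \frac{1}{4} \approx -0.25$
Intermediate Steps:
$z{\left(p \right)} = - \frac{3}{6 + p}$ ($z{\left(p \right)} = - \frac{3}{p + 6} = - \frac{3}{6 + p}$)
$c{\left(T,E \right)} = 4 T$
$a = - \frac{3}{2}$ ($a = - \frac{3}{6 - 4} = - \frac{3}{2} \approx -1.5$)
$K{\left(q,O \right)} = - \frac{3 O q}{2}$ ($K{\left(q,O \right)} = q O \left(- \frac{3}{2}\right) = O q \left(- \frac{3}{2}\right) = - \frac{3 O q}{2}$)
$y{\left(m \right)} = 1 - \frac{m}{8}$ ($y{\left(m \right)} = 1 + m \left(- \frac{1}{8}\right) = 1 - \frac{m}{8}$)
$- 370 K{\left(c{\left(0,1 \right)},-22 \right)} + y{\left(10 \right)} = - 370 \left(\left(- \frac{3}{2}\right) \left(-22\right) 4 \cdot 0\right) + \left(1 - \frac{5}{4}\right) = - 370 \left(\left(- \frac{3}{2}\right) \left(-22\right) 0\right) + \left(1 - \frac{5}{4}\right) = \left(-370\right) 0 - \frac{1}{4} = 0 - \frac{1}{4} = - \frac{1}{4}$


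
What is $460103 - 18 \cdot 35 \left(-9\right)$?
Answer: $465773$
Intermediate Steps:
$460103 - 18 \cdot 35 \left(-9\right) = 460103 - 630 \left(-9\right) = 460103 - -5670 = 460103 + 5670 = 465773$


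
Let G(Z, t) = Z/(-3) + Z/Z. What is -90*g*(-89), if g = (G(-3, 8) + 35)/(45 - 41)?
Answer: 148185/2 ≈ 74093.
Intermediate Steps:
G(Z, t) = 1 - Z/3 (G(Z, t) = Z*(-⅓) + 1 = -Z/3 + 1 = 1 - Z/3)
g = 37/4 (g = ((1 - ⅓*(-3)) + 35)/(45 - 41) = ((1 + 1) + 35)/4 = (2 + 35)*(¼) = 37*(¼) = 37/4 ≈ 9.2500)
-90*g*(-89) = -90*37/4*(-89) = -1665/2*(-89) = 148185/2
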